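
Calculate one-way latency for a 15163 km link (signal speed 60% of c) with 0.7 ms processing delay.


Speed = 0.6 * 3e5 km/s = 180000 km/s
Propagation delay = 15163 / 180000 = 0.0842 s = 84.2389 ms
Processing delay = 0.7 ms
Total one-way latency = 84.9389 ms


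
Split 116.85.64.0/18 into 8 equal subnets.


New prefix = 18 + 3 = 21
Each subnet has 2048 addresses
  116.85.64.0/21
  116.85.72.0/21
  116.85.80.0/21
  116.85.88.0/21
  116.85.96.0/21
  116.85.104.0/21
  116.85.112.0/21
  116.85.120.0/21
Subnets: 116.85.64.0/21, 116.85.72.0/21, 116.85.80.0/21, 116.85.88.0/21, 116.85.96.0/21, 116.85.104.0/21, 116.85.112.0/21, 116.85.120.0/21


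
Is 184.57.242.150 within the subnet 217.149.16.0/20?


Subnet network: 217.149.16.0
Test IP AND mask: 184.57.240.0
No, 184.57.242.150 is not in 217.149.16.0/20


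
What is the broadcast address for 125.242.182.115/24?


Network: 125.242.182.0/24
Host bits = 8
Set all host bits to 1:
Broadcast: 125.242.182.255


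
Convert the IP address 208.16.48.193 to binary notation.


208 = 11010000
16 = 00010000
48 = 00110000
193 = 11000001
Binary: 11010000.00010000.00110000.11000001


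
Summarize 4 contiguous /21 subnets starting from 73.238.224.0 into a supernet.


Original prefix: /21
Number of subnets: 4 = 2^2
New prefix = 21 - 2 = 19
Supernet: 73.238.224.0/19


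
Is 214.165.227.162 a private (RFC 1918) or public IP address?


RFC 1918 private ranges:
  10.0.0.0/8 (10.0.0.0 - 10.255.255.255)
  172.16.0.0/12 (172.16.0.0 - 172.31.255.255)
  192.168.0.0/16 (192.168.0.0 - 192.168.255.255)
Public (not in any RFC 1918 range)


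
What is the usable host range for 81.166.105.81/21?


Network: 81.166.104.0
Broadcast: 81.166.111.255
First usable = network + 1
Last usable = broadcast - 1
Range: 81.166.104.1 to 81.166.111.254


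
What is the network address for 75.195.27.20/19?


IP:   01001011.11000011.00011011.00010100
Mask: 11111111.11111111.11100000.00000000
AND operation:
Net:  01001011.11000011.00000000.00000000
Network: 75.195.0.0/19


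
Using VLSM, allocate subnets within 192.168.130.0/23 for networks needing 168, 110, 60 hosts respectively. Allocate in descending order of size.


168 hosts -> /24 (254 usable): 192.168.130.0/24
110 hosts -> /25 (126 usable): 192.168.131.0/25
60 hosts -> /26 (62 usable): 192.168.131.128/26
Allocation: 192.168.130.0/24 (168 hosts, 254 usable); 192.168.131.0/25 (110 hosts, 126 usable); 192.168.131.128/26 (60 hosts, 62 usable)


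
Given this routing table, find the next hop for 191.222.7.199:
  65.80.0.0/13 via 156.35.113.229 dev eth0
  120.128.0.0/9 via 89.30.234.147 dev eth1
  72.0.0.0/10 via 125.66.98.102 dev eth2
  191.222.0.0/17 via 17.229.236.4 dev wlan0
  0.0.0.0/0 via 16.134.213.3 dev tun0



Longest prefix match for 191.222.7.199:
  /13 65.80.0.0: no
  /9 120.128.0.0: no
  /10 72.0.0.0: no
  /17 191.222.0.0: MATCH
  /0 0.0.0.0: MATCH
Selected: next-hop 17.229.236.4 via wlan0 (matched /17)


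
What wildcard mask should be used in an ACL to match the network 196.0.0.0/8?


Subnet mask: 255.0.0.0
Wildcard = 255.255.255.255 - subnet mask
255 - 255 = 0
255 - 0 = 255
255 - 0 = 255
255 - 0 = 255
Wildcard: 0.255.255.255


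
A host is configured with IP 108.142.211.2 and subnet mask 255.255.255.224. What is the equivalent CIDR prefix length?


Binary: 11111111.11111111.11111111.11100000
Count leading 1s
Prefix: /27


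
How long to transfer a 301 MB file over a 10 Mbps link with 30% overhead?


Effective throughput = 10 * (1 - 30/100) = 7 Mbps
File size in Mb = 301 * 8 = 2408 Mb
Time = 2408 / 7
Time = 344 seconds


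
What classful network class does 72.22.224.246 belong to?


First octet: 72
Binary: 01001000
0xxxxxxx -> Class A (1-126)
Class A, default mask 255.0.0.0 (/8)


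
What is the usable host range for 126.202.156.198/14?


Network: 126.200.0.0
Broadcast: 126.203.255.255
First usable = network + 1
Last usable = broadcast - 1
Range: 126.200.0.1 to 126.203.255.254


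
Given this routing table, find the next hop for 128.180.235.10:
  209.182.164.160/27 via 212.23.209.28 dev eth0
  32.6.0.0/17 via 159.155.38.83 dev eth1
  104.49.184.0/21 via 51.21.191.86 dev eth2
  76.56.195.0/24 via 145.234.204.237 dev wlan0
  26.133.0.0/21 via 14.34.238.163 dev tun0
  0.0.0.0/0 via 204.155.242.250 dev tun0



Longest prefix match for 128.180.235.10:
  /27 209.182.164.160: no
  /17 32.6.0.0: no
  /21 104.49.184.0: no
  /24 76.56.195.0: no
  /21 26.133.0.0: no
  /0 0.0.0.0: MATCH
Selected: next-hop 204.155.242.250 via tun0 (matched /0)


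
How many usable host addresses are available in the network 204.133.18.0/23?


Host bits = 32 - 23 = 9
Total addresses = 2^9 = 512
Usable = total - 2 (network and broadcast)
Usable hosts: 510


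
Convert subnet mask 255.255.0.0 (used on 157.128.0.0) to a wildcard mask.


Subnet mask: 255.255.0.0
Wildcard = 255.255.255.255 - subnet mask
255 - 255 = 0
255 - 255 = 0
255 - 0 = 255
255 - 0 = 255
Wildcard: 0.0.255.255


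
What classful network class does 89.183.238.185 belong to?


First octet: 89
Binary: 01011001
0xxxxxxx -> Class A (1-126)
Class A, default mask 255.0.0.0 (/8)


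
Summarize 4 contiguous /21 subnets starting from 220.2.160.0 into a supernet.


Original prefix: /21
Number of subnets: 4 = 2^2
New prefix = 21 - 2 = 19
Supernet: 220.2.160.0/19


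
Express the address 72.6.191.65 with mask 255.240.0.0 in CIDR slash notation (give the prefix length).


Binary: 11111111.11110000.00000000.00000000
Count leading 1s
Prefix: /12


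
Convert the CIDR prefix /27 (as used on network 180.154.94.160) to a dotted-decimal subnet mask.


/27 means 27 network bits, 5 host bits
Binary: 11111111111111111111111111100000
Mask: 255.255.255.224


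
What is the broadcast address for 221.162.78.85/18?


Network: 221.162.64.0/18
Host bits = 14
Set all host bits to 1:
Broadcast: 221.162.127.255


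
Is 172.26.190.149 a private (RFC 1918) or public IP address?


RFC 1918 private ranges:
  10.0.0.0/8 (10.0.0.0 - 10.255.255.255)
  172.16.0.0/12 (172.16.0.0 - 172.31.255.255)
  192.168.0.0/16 (192.168.0.0 - 192.168.255.255)
Private (in 172.16.0.0/12)


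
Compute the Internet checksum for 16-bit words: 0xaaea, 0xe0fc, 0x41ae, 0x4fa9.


Sum all words (with carry folding):
+ 0xaaea = 0xaaea
+ 0xe0fc = 0x8be7
+ 0x41ae = 0xcd95
+ 0x4fa9 = 0x1d3f
One's complement: ~0x1d3f
Checksum = 0xe2c0


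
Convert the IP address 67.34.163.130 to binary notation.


67 = 01000011
34 = 00100010
163 = 10100011
130 = 10000010
Binary: 01000011.00100010.10100011.10000010


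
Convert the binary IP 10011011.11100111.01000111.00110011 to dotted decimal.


10011011 = 155
11100111 = 231
01000111 = 71
00110011 = 51
IP: 155.231.71.51


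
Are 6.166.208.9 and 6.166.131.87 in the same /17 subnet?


Mask: 255.255.128.0
6.166.208.9 AND mask = 6.166.128.0
6.166.131.87 AND mask = 6.166.128.0
Yes, same subnet (6.166.128.0)


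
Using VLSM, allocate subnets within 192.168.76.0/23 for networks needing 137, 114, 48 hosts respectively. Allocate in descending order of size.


137 hosts -> /24 (254 usable): 192.168.76.0/24
114 hosts -> /25 (126 usable): 192.168.77.0/25
48 hosts -> /26 (62 usable): 192.168.77.128/26
Allocation: 192.168.76.0/24 (137 hosts, 254 usable); 192.168.77.0/25 (114 hosts, 126 usable); 192.168.77.128/26 (48 hosts, 62 usable)


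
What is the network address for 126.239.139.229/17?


IP:   01111110.11101111.10001011.11100101
Mask: 11111111.11111111.10000000.00000000
AND operation:
Net:  01111110.11101111.10000000.00000000
Network: 126.239.128.0/17


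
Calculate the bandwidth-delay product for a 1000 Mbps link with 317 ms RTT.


BDP = bandwidth * RTT
= 1000 Mbps * 317 ms
= 1000 * 1e6 * 317 / 1000 bits
= 317000000 bits
= 39625000 bytes
= 38696.2891 KB
BDP = 317000000 bits (39625000 bytes)


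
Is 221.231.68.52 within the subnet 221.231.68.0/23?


Subnet network: 221.231.68.0
Test IP AND mask: 221.231.68.0
Yes, 221.231.68.52 is in 221.231.68.0/23


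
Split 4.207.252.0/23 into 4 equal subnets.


New prefix = 23 + 2 = 25
Each subnet has 128 addresses
  4.207.252.0/25
  4.207.252.128/25
  4.207.253.0/25
  4.207.253.128/25
Subnets: 4.207.252.0/25, 4.207.252.128/25, 4.207.253.0/25, 4.207.253.128/25


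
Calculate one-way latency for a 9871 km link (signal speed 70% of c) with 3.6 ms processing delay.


Speed = 0.7 * 3e5 km/s = 210000 km/s
Propagation delay = 9871 / 210000 = 0.047 s = 47.0048 ms
Processing delay = 3.6 ms
Total one-way latency = 50.6048 ms


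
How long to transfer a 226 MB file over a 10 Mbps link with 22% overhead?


Effective throughput = 10 * (1 - 22/100) = 7.8 Mbps
File size in Mb = 226 * 8 = 1808 Mb
Time = 1808 / 7.8
Time = 231.7949 seconds


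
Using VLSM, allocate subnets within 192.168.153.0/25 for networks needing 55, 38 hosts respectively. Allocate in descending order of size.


55 hosts -> /26 (62 usable): 192.168.153.0/26
38 hosts -> /26 (62 usable): 192.168.153.64/26
Allocation: 192.168.153.0/26 (55 hosts, 62 usable); 192.168.153.64/26 (38 hosts, 62 usable)


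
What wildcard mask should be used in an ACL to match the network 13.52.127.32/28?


Subnet mask: 255.255.255.240
Wildcard = 255.255.255.255 - subnet mask
255 - 255 = 0
255 - 255 = 0
255 - 255 = 0
255 - 240 = 15
Wildcard: 0.0.0.15


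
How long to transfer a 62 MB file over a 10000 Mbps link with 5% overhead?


Effective throughput = 10000 * (1 - 5/100) = 9500 Mbps
File size in Mb = 62 * 8 = 496 Mb
Time = 496 / 9500
Time = 0.0522 seconds


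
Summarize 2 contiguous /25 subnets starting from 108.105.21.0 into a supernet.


Original prefix: /25
Number of subnets: 2 = 2^1
New prefix = 25 - 1 = 24
Supernet: 108.105.21.0/24


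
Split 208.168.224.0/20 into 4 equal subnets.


New prefix = 20 + 2 = 22
Each subnet has 1024 addresses
  208.168.224.0/22
  208.168.228.0/22
  208.168.232.0/22
  208.168.236.0/22
Subnets: 208.168.224.0/22, 208.168.228.0/22, 208.168.232.0/22, 208.168.236.0/22


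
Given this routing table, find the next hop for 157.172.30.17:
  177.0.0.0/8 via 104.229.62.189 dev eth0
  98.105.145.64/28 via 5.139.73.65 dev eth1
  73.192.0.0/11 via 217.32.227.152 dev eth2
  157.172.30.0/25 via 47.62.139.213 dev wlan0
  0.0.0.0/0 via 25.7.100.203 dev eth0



Longest prefix match for 157.172.30.17:
  /8 177.0.0.0: no
  /28 98.105.145.64: no
  /11 73.192.0.0: no
  /25 157.172.30.0: MATCH
  /0 0.0.0.0: MATCH
Selected: next-hop 47.62.139.213 via wlan0 (matched /25)


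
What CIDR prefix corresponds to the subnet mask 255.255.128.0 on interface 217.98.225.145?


Binary: 11111111.11111111.10000000.00000000
Count leading 1s
Prefix: /17


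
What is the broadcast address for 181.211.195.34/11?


Network: 181.192.0.0/11
Host bits = 21
Set all host bits to 1:
Broadcast: 181.223.255.255


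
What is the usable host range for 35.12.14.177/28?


Network: 35.12.14.176
Broadcast: 35.12.14.191
First usable = network + 1
Last usable = broadcast - 1
Range: 35.12.14.177 to 35.12.14.190


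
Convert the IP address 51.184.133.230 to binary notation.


51 = 00110011
184 = 10111000
133 = 10000101
230 = 11100110
Binary: 00110011.10111000.10000101.11100110


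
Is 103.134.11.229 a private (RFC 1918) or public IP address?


RFC 1918 private ranges:
  10.0.0.0/8 (10.0.0.0 - 10.255.255.255)
  172.16.0.0/12 (172.16.0.0 - 172.31.255.255)
  192.168.0.0/16 (192.168.0.0 - 192.168.255.255)
Public (not in any RFC 1918 range)


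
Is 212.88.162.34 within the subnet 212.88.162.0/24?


Subnet network: 212.88.162.0
Test IP AND mask: 212.88.162.0
Yes, 212.88.162.34 is in 212.88.162.0/24


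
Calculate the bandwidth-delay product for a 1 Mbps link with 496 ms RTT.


BDP = bandwidth * RTT
= 1 Mbps * 496 ms
= 1 * 1e6 * 496 / 1000 bits
= 496000 bits
= 62000 bytes
= 60.5469 KB
BDP = 496000 bits (62000 bytes)


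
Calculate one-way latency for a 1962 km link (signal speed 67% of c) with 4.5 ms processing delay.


Speed = 0.67 * 3e5 km/s = 201000 km/s
Propagation delay = 1962 / 201000 = 0.0098 s = 9.7612 ms
Processing delay = 4.5 ms
Total one-way latency = 14.2612 ms


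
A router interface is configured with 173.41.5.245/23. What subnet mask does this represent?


/23 means 23 network bits, 9 host bits
Binary: 11111111111111111111111000000000
Mask: 255.255.254.0


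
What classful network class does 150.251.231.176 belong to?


First octet: 150
Binary: 10010110
10xxxxxx -> Class B (128-191)
Class B, default mask 255.255.0.0 (/16)


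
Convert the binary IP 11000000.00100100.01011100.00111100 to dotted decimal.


11000000 = 192
00100100 = 36
01011100 = 92
00111100 = 60
IP: 192.36.92.60


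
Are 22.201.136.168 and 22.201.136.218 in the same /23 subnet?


Mask: 255.255.254.0
22.201.136.168 AND mask = 22.201.136.0
22.201.136.218 AND mask = 22.201.136.0
Yes, same subnet (22.201.136.0)


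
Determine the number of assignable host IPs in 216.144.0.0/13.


Host bits = 32 - 13 = 19
Total addresses = 2^19 = 524288
Usable = total - 2 (network and broadcast)
Usable hosts: 524286


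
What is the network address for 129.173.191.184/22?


IP:   10000001.10101101.10111111.10111000
Mask: 11111111.11111111.11111100.00000000
AND operation:
Net:  10000001.10101101.10111100.00000000
Network: 129.173.188.0/22


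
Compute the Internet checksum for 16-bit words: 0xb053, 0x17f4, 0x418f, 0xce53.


Sum all words (with carry folding):
+ 0xb053 = 0xb053
+ 0x17f4 = 0xc847
+ 0x418f = 0x09d7
+ 0xce53 = 0xd82a
One's complement: ~0xd82a
Checksum = 0x27d5


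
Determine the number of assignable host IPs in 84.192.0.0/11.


Host bits = 32 - 11 = 21
Total addresses = 2^21 = 2097152
Usable = total - 2 (network and broadcast)
Usable hosts: 2097150


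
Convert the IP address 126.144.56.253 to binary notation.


126 = 01111110
144 = 10010000
56 = 00111000
253 = 11111101
Binary: 01111110.10010000.00111000.11111101


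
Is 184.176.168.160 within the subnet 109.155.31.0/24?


Subnet network: 109.155.31.0
Test IP AND mask: 184.176.168.0
No, 184.176.168.160 is not in 109.155.31.0/24


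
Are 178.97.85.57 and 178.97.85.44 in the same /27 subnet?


Mask: 255.255.255.224
178.97.85.57 AND mask = 178.97.85.32
178.97.85.44 AND mask = 178.97.85.32
Yes, same subnet (178.97.85.32)


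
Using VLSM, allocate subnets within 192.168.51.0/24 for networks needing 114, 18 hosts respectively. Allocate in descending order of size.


114 hosts -> /25 (126 usable): 192.168.51.0/25
18 hosts -> /27 (30 usable): 192.168.51.128/27
Allocation: 192.168.51.0/25 (114 hosts, 126 usable); 192.168.51.128/27 (18 hosts, 30 usable)


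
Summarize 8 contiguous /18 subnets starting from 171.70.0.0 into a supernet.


Original prefix: /18
Number of subnets: 8 = 2^3
New prefix = 18 - 3 = 15
Supernet: 171.70.0.0/15


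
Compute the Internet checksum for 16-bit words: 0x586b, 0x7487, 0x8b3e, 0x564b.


Sum all words (with carry folding):
+ 0x586b = 0x586b
+ 0x7487 = 0xccf2
+ 0x8b3e = 0x5831
+ 0x564b = 0xae7c
One's complement: ~0xae7c
Checksum = 0x5183


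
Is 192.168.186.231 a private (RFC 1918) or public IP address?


RFC 1918 private ranges:
  10.0.0.0/8 (10.0.0.0 - 10.255.255.255)
  172.16.0.0/12 (172.16.0.0 - 172.31.255.255)
  192.168.0.0/16 (192.168.0.0 - 192.168.255.255)
Private (in 192.168.0.0/16)


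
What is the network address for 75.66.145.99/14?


IP:   01001011.01000010.10010001.01100011
Mask: 11111111.11111100.00000000.00000000
AND operation:
Net:  01001011.01000000.00000000.00000000
Network: 75.64.0.0/14


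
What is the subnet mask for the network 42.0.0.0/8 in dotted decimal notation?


/8 means 8 network bits, 24 host bits
Binary: 11111111000000000000000000000000
Mask: 255.0.0.0


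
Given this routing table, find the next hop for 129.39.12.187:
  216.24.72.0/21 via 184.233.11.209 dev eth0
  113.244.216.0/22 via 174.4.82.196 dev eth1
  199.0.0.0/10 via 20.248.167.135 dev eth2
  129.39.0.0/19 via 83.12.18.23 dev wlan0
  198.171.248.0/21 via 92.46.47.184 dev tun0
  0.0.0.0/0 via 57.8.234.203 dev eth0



Longest prefix match for 129.39.12.187:
  /21 216.24.72.0: no
  /22 113.244.216.0: no
  /10 199.0.0.0: no
  /19 129.39.0.0: MATCH
  /21 198.171.248.0: no
  /0 0.0.0.0: MATCH
Selected: next-hop 83.12.18.23 via wlan0 (matched /19)


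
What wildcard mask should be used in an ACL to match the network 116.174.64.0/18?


Subnet mask: 255.255.192.0
Wildcard = 255.255.255.255 - subnet mask
255 - 255 = 0
255 - 255 = 0
255 - 192 = 63
255 - 0 = 255
Wildcard: 0.0.63.255


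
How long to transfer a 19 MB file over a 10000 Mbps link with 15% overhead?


Effective throughput = 10000 * (1 - 15/100) = 8500 Mbps
File size in Mb = 19 * 8 = 152 Mb
Time = 152 / 8500
Time = 0.0179 seconds


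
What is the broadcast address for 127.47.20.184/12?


Network: 127.32.0.0/12
Host bits = 20
Set all host bits to 1:
Broadcast: 127.47.255.255


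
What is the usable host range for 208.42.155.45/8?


Network: 208.0.0.0
Broadcast: 208.255.255.255
First usable = network + 1
Last usable = broadcast - 1
Range: 208.0.0.1 to 208.255.255.254


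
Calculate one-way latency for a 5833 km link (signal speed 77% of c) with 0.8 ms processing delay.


Speed = 0.77 * 3e5 km/s = 231000 km/s
Propagation delay = 5833 / 231000 = 0.0253 s = 25.2511 ms
Processing delay = 0.8 ms
Total one-way latency = 26.0511 ms


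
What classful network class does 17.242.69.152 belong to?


First octet: 17
Binary: 00010001
0xxxxxxx -> Class A (1-126)
Class A, default mask 255.0.0.0 (/8)


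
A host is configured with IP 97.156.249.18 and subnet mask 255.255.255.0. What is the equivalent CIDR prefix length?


Binary: 11111111.11111111.11111111.00000000
Count leading 1s
Prefix: /24


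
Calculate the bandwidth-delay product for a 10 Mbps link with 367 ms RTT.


BDP = bandwidth * RTT
= 10 Mbps * 367 ms
= 10 * 1e6 * 367 / 1000 bits
= 3670000 bits
= 458750 bytes
= 447.998 KB
BDP = 3670000 bits (458750 bytes)


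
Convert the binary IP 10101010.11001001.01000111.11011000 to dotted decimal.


10101010 = 170
11001001 = 201
01000111 = 71
11011000 = 216
IP: 170.201.71.216


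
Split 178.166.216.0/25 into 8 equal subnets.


New prefix = 25 + 3 = 28
Each subnet has 16 addresses
  178.166.216.0/28
  178.166.216.16/28
  178.166.216.32/28
  178.166.216.48/28
  178.166.216.64/28
  178.166.216.80/28
  178.166.216.96/28
  178.166.216.112/28
Subnets: 178.166.216.0/28, 178.166.216.16/28, 178.166.216.32/28, 178.166.216.48/28, 178.166.216.64/28, 178.166.216.80/28, 178.166.216.96/28, 178.166.216.112/28


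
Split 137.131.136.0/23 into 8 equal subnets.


New prefix = 23 + 3 = 26
Each subnet has 64 addresses
  137.131.136.0/26
  137.131.136.64/26
  137.131.136.128/26
  137.131.136.192/26
  137.131.137.0/26
  137.131.137.64/26
  137.131.137.128/26
  137.131.137.192/26
Subnets: 137.131.136.0/26, 137.131.136.64/26, 137.131.136.128/26, 137.131.136.192/26, 137.131.137.0/26, 137.131.137.64/26, 137.131.137.128/26, 137.131.137.192/26


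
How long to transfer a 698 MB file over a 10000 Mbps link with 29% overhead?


Effective throughput = 10000 * (1 - 29/100) = 7100 Mbps
File size in Mb = 698 * 8 = 5584 Mb
Time = 5584 / 7100
Time = 0.7865 seconds


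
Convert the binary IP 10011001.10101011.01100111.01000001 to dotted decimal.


10011001 = 153
10101011 = 171
01100111 = 103
01000001 = 65
IP: 153.171.103.65


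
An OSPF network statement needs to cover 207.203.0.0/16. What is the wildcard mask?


Subnet mask: 255.255.0.0
Wildcard = 255.255.255.255 - subnet mask
255 - 255 = 0
255 - 255 = 0
255 - 0 = 255
255 - 0 = 255
Wildcard: 0.0.255.255


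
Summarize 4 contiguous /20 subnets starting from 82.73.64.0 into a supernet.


Original prefix: /20
Number of subnets: 4 = 2^2
New prefix = 20 - 2 = 18
Supernet: 82.73.64.0/18


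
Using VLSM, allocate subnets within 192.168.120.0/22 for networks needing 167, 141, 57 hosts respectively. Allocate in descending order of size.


167 hosts -> /24 (254 usable): 192.168.120.0/24
141 hosts -> /24 (254 usable): 192.168.121.0/24
57 hosts -> /26 (62 usable): 192.168.122.0/26
Allocation: 192.168.120.0/24 (167 hosts, 254 usable); 192.168.121.0/24 (141 hosts, 254 usable); 192.168.122.0/26 (57 hosts, 62 usable)


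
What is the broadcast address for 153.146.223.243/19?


Network: 153.146.192.0/19
Host bits = 13
Set all host bits to 1:
Broadcast: 153.146.223.255


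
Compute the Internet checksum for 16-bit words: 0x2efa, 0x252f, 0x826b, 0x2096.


Sum all words (with carry folding):
+ 0x2efa = 0x2efa
+ 0x252f = 0x5429
+ 0x826b = 0xd694
+ 0x2096 = 0xf72a
One's complement: ~0xf72a
Checksum = 0x08d5


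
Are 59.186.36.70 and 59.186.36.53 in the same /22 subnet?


Mask: 255.255.252.0
59.186.36.70 AND mask = 59.186.36.0
59.186.36.53 AND mask = 59.186.36.0
Yes, same subnet (59.186.36.0)


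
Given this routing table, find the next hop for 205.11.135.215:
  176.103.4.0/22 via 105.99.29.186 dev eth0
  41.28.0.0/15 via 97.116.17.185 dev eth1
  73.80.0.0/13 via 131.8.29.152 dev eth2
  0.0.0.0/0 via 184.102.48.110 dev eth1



Longest prefix match for 205.11.135.215:
  /22 176.103.4.0: no
  /15 41.28.0.0: no
  /13 73.80.0.0: no
  /0 0.0.0.0: MATCH
Selected: next-hop 184.102.48.110 via eth1 (matched /0)


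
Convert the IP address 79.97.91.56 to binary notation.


79 = 01001111
97 = 01100001
91 = 01011011
56 = 00111000
Binary: 01001111.01100001.01011011.00111000


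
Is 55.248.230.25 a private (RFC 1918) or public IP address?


RFC 1918 private ranges:
  10.0.0.0/8 (10.0.0.0 - 10.255.255.255)
  172.16.0.0/12 (172.16.0.0 - 172.31.255.255)
  192.168.0.0/16 (192.168.0.0 - 192.168.255.255)
Public (not in any RFC 1918 range)


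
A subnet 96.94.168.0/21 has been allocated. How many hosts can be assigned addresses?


Host bits = 32 - 21 = 11
Total addresses = 2^11 = 2048
Usable = total - 2 (network and broadcast)
Usable hosts: 2046


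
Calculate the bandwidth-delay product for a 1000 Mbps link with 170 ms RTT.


BDP = bandwidth * RTT
= 1000 Mbps * 170 ms
= 1000 * 1e6 * 170 / 1000 bits
= 170000000 bits
= 21250000 bytes
= 20751.9531 KB
BDP = 170000000 bits (21250000 bytes)


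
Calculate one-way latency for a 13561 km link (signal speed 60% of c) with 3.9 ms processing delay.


Speed = 0.6 * 3e5 km/s = 180000 km/s
Propagation delay = 13561 / 180000 = 0.0753 s = 75.3389 ms
Processing delay = 3.9 ms
Total one-way latency = 79.2389 ms


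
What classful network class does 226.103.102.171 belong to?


First octet: 226
Binary: 11100010
1110xxxx -> Class D (224-239)
Class D (multicast), default mask N/A


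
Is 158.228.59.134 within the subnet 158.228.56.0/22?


Subnet network: 158.228.56.0
Test IP AND mask: 158.228.56.0
Yes, 158.228.59.134 is in 158.228.56.0/22


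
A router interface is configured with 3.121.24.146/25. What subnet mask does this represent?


/25 means 25 network bits, 7 host bits
Binary: 11111111111111111111111110000000
Mask: 255.255.255.128


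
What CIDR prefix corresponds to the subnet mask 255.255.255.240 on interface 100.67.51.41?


Binary: 11111111.11111111.11111111.11110000
Count leading 1s
Prefix: /28


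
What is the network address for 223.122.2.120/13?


IP:   11011111.01111010.00000010.01111000
Mask: 11111111.11111000.00000000.00000000
AND operation:
Net:  11011111.01111000.00000000.00000000
Network: 223.120.0.0/13


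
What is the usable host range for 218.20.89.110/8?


Network: 218.0.0.0
Broadcast: 218.255.255.255
First usable = network + 1
Last usable = broadcast - 1
Range: 218.0.0.1 to 218.255.255.254


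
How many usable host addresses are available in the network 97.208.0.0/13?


Host bits = 32 - 13 = 19
Total addresses = 2^19 = 524288
Usable = total - 2 (network and broadcast)
Usable hosts: 524286


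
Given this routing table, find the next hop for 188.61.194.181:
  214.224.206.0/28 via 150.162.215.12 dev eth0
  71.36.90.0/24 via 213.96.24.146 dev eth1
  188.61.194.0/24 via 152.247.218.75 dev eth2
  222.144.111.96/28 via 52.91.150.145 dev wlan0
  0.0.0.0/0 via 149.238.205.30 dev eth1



Longest prefix match for 188.61.194.181:
  /28 214.224.206.0: no
  /24 71.36.90.0: no
  /24 188.61.194.0: MATCH
  /28 222.144.111.96: no
  /0 0.0.0.0: MATCH
Selected: next-hop 152.247.218.75 via eth2 (matched /24)


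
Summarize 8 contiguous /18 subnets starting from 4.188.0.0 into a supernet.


Original prefix: /18
Number of subnets: 8 = 2^3
New prefix = 18 - 3 = 15
Supernet: 4.188.0.0/15


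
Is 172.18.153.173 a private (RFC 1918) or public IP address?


RFC 1918 private ranges:
  10.0.0.0/8 (10.0.0.0 - 10.255.255.255)
  172.16.0.0/12 (172.16.0.0 - 172.31.255.255)
  192.168.0.0/16 (192.168.0.0 - 192.168.255.255)
Private (in 172.16.0.0/12)


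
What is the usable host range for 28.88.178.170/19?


Network: 28.88.160.0
Broadcast: 28.88.191.255
First usable = network + 1
Last usable = broadcast - 1
Range: 28.88.160.1 to 28.88.191.254


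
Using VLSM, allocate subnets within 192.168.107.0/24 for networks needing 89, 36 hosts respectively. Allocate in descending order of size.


89 hosts -> /25 (126 usable): 192.168.107.0/25
36 hosts -> /26 (62 usable): 192.168.107.128/26
Allocation: 192.168.107.0/25 (89 hosts, 126 usable); 192.168.107.128/26 (36 hosts, 62 usable)


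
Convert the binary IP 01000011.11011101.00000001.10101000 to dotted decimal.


01000011 = 67
11011101 = 221
00000001 = 1
10101000 = 168
IP: 67.221.1.168


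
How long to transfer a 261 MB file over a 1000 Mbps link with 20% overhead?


Effective throughput = 1000 * (1 - 20/100) = 800 Mbps
File size in Mb = 261 * 8 = 2088 Mb
Time = 2088 / 800
Time = 2.61 seconds


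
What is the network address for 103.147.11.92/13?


IP:   01100111.10010011.00001011.01011100
Mask: 11111111.11111000.00000000.00000000
AND operation:
Net:  01100111.10010000.00000000.00000000
Network: 103.144.0.0/13


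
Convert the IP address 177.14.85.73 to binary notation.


177 = 10110001
14 = 00001110
85 = 01010101
73 = 01001001
Binary: 10110001.00001110.01010101.01001001


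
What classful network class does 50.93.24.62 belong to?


First octet: 50
Binary: 00110010
0xxxxxxx -> Class A (1-126)
Class A, default mask 255.0.0.0 (/8)


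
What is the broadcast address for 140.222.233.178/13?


Network: 140.216.0.0/13
Host bits = 19
Set all host bits to 1:
Broadcast: 140.223.255.255


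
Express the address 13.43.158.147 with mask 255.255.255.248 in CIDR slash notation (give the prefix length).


Binary: 11111111.11111111.11111111.11111000
Count leading 1s
Prefix: /29


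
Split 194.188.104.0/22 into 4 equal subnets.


New prefix = 22 + 2 = 24
Each subnet has 256 addresses
  194.188.104.0/24
  194.188.105.0/24
  194.188.106.0/24
  194.188.107.0/24
Subnets: 194.188.104.0/24, 194.188.105.0/24, 194.188.106.0/24, 194.188.107.0/24


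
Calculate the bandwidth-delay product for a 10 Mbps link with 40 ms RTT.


BDP = bandwidth * RTT
= 10 Mbps * 40 ms
= 10 * 1e6 * 40 / 1000 bits
= 400000 bits
= 50000 bytes
= 48.8281 KB
BDP = 400000 bits (50000 bytes)


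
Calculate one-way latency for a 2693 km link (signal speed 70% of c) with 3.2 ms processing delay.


Speed = 0.7 * 3e5 km/s = 210000 km/s
Propagation delay = 2693 / 210000 = 0.0128 s = 12.8238 ms
Processing delay = 3.2 ms
Total one-way latency = 16.0238 ms


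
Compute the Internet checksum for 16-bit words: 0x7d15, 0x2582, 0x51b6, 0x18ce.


Sum all words (with carry folding):
+ 0x7d15 = 0x7d15
+ 0x2582 = 0xa297
+ 0x51b6 = 0xf44d
+ 0x18ce = 0x0d1c
One's complement: ~0x0d1c
Checksum = 0xf2e3


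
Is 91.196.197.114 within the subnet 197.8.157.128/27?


Subnet network: 197.8.157.128
Test IP AND mask: 91.196.197.96
No, 91.196.197.114 is not in 197.8.157.128/27


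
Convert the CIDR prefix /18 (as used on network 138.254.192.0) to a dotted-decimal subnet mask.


/18 means 18 network bits, 14 host bits
Binary: 11111111111111111100000000000000
Mask: 255.255.192.0


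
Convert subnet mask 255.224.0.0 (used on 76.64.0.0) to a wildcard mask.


Subnet mask: 255.224.0.0
Wildcard = 255.255.255.255 - subnet mask
255 - 255 = 0
255 - 224 = 31
255 - 0 = 255
255 - 0 = 255
Wildcard: 0.31.255.255


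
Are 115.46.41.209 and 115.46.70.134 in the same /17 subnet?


Mask: 255.255.128.0
115.46.41.209 AND mask = 115.46.0.0
115.46.70.134 AND mask = 115.46.0.0
Yes, same subnet (115.46.0.0)


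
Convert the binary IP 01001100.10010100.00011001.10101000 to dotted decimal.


01001100 = 76
10010100 = 148
00011001 = 25
10101000 = 168
IP: 76.148.25.168


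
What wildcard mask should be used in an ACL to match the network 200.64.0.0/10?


Subnet mask: 255.192.0.0
Wildcard = 255.255.255.255 - subnet mask
255 - 255 = 0
255 - 192 = 63
255 - 0 = 255
255 - 0 = 255
Wildcard: 0.63.255.255


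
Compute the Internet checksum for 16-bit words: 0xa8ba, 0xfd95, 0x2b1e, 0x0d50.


Sum all words (with carry folding):
+ 0xa8ba = 0xa8ba
+ 0xfd95 = 0xa650
+ 0x2b1e = 0xd16e
+ 0x0d50 = 0xdebe
One's complement: ~0xdebe
Checksum = 0x2141


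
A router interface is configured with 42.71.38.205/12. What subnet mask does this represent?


/12 means 12 network bits, 20 host bits
Binary: 11111111111100000000000000000000
Mask: 255.240.0.0


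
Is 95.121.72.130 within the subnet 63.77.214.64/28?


Subnet network: 63.77.214.64
Test IP AND mask: 95.121.72.128
No, 95.121.72.130 is not in 63.77.214.64/28


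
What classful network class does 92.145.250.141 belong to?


First octet: 92
Binary: 01011100
0xxxxxxx -> Class A (1-126)
Class A, default mask 255.0.0.0 (/8)


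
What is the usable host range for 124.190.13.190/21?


Network: 124.190.8.0
Broadcast: 124.190.15.255
First usable = network + 1
Last usable = broadcast - 1
Range: 124.190.8.1 to 124.190.15.254


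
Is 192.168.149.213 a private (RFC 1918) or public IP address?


RFC 1918 private ranges:
  10.0.0.0/8 (10.0.0.0 - 10.255.255.255)
  172.16.0.0/12 (172.16.0.0 - 172.31.255.255)
  192.168.0.0/16 (192.168.0.0 - 192.168.255.255)
Private (in 192.168.0.0/16)


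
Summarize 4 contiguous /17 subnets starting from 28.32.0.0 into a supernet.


Original prefix: /17
Number of subnets: 4 = 2^2
New prefix = 17 - 2 = 15
Supernet: 28.32.0.0/15


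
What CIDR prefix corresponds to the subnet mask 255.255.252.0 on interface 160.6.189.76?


Binary: 11111111.11111111.11111100.00000000
Count leading 1s
Prefix: /22


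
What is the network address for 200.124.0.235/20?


IP:   11001000.01111100.00000000.11101011
Mask: 11111111.11111111.11110000.00000000
AND operation:
Net:  11001000.01111100.00000000.00000000
Network: 200.124.0.0/20


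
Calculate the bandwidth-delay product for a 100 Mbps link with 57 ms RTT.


BDP = bandwidth * RTT
= 100 Mbps * 57 ms
= 100 * 1e6 * 57 / 1000 bits
= 5700000 bits
= 712500 bytes
= 695.8008 KB
BDP = 5700000 bits (712500 bytes)


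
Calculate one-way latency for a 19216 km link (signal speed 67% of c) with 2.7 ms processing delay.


Speed = 0.67 * 3e5 km/s = 201000 km/s
Propagation delay = 19216 / 201000 = 0.0956 s = 95.602 ms
Processing delay = 2.7 ms
Total one-way latency = 98.302 ms


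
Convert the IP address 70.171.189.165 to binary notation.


70 = 01000110
171 = 10101011
189 = 10111101
165 = 10100101
Binary: 01000110.10101011.10111101.10100101


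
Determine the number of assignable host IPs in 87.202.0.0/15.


Host bits = 32 - 15 = 17
Total addresses = 2^17 = 131072
Usable = total - 2 (network and broadcast)
Usable hosts: 131070


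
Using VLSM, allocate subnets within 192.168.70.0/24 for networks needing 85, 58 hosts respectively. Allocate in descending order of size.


85 hosts -> /25 (126 usable): 192.168.70.0/25
58 hosts -> /26 (62 usable): 192.168.70.128/26
Allocation: 192.168.70.0/25 (85 hosts, 126 usable); 192.168.70.128/26 (58 hosts, 62 usable)


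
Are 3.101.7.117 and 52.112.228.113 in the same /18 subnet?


Mask: 255.255.192.0
3.101.7.117 AND mask = 3.101.0.0
52.112.228.113 AND mask = 52.112.192.0
No, different subnets (3.101.0.0 vs 52.112.192.0)


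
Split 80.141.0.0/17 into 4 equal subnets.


New prefix = 17 + 2 = 19
Each subnet has 8192 addresses
  80.141.0.0/19
  80.141.32.0/19
  80.141.64.0/19
  80.141.96.0/19
Subnets: 80.141.0.0/19, 80.141.32.0/19, 80.141.64.0/19, 80.141.96.0/19


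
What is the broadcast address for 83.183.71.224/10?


Network: 83.128.0.0/10
Host bits = 22
Set all host bits to 1:
Broadcast: 83.191.255.255


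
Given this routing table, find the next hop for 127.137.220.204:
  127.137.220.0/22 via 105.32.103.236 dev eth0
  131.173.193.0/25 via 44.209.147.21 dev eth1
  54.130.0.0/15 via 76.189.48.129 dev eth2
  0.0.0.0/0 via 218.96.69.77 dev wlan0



Longest prefix match for 127.137.220.204:
  /22 127.137.220.0: MATCH
  /25 131.173.193.0: no
  /15 54.130.0.0: no
  /0 0.0.0.0: MATCH
Selected: next-hop 105.32.103.236 via eth0 (matched /22)


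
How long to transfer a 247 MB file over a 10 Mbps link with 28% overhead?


Effective throughput = 10 * (1 - 28/100) = 7.2 Mbps
File size in Mb = 247 * 8 = 1976 Mb
Time = 1976 / 7.2
Time = 274.4444 seconds


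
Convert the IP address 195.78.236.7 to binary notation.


195 = 11000011
78 = 01001110
236 = 11101100
7 = 00000111
Binary: 11000011.01001110.11101100.00000111


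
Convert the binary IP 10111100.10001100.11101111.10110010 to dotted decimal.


10111100 = 188
10001100 = 140
11101111 = 239
10110010 = 178
IP: 188.140.239.178


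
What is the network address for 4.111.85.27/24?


IP:   00000100.01101111.01010101.00011011
Mask: 11111111.11111111.11111111.00000000
AND operation:
Net:  00000100.01101111.01010101.00000000
Network: 4.111.85.0/24


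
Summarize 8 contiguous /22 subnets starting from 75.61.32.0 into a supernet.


Original prefix: /22
Number of subnets: 8 = 2^3
New prefix = 22 - 3 = 19
Supernet: 75.61.32.0/19


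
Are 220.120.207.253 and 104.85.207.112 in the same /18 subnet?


Mask: 255.255.192.0
220.120.207.253 AND mask = 220.120.192.0
104.85.207.112 AND mask = 104.85.192.0
No, different subnets (220.120.192.0 vs 104.85.192.0)


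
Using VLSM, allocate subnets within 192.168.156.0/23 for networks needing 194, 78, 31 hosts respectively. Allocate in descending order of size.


194 hosts -> /24 (254 usable): 192.168.156.0/24
78 hosts -> /25 (126 usable): 192.168.157.0/25
31 hosts -> /26 (62 usable): 192.168.157.128/26
Allocation: 192.168.156.0/24 (194 hosts, 254 usable); 192.168.157.0/25 (78 hosts, 126 usable); 192.168.157.128/26 (31 hosts, 62 usable)


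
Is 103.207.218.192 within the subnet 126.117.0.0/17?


Subnet network: 126.117.0.0
Test IP AND mask: 103.207.128.0
No, 103.207.218.192 is not in 126.117.0.0/17


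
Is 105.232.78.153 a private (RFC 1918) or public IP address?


RFC 1918 private ranges:
  10.0.0.0/8 (10.0.0.0 - 10.255.255.255)
  172.16.0.0/12 (172.16.0.0 - 172.31.255.255)
  192.168.0.0/16 (192.168.0.0 - 192.168.255.255)
Public (not in any RFC 1918 range)


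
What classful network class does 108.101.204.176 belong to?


First octet: 108
Binary: 01101100
0xxxxxxx -> Class A (1-126)
Class A, default mask 255.0.0.0 (/8)


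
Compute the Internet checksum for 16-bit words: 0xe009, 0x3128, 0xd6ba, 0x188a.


Sum all words (with carry folding):
+ 0xe009 = 0xe009
+ 0x3128 = 0x1132
+ 0xd6ba = 0xe7ec
+ 0x188a = 0x0077
One's complement: ~0x0077
Checksum = 0xff88


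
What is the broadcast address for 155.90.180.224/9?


Network: 155.0.0.0/9
Host bits = 23
Set all host bits to 1:
Broadcast: 155.127.255.255


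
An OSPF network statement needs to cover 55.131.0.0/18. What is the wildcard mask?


Subnet mask: 255.255.192.0
Wildcard = 255.255.255.255 - subnet mask
255 - 255 = 0
255 - 255 = 0
255 - 192 = 63
255 - 0 = 255
Wildcard: 0.0.63.255


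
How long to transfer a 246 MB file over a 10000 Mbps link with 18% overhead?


Effective throughput = 10000 * (1 - 18/100) = 8200 Mbps
File size in Mb = 246 * 8 = 1968 Mb
Time = 1968 / 8200
Time = 0.24 seconds


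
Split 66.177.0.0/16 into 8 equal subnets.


New prefix = 16 + 3 = 19
Each subnet has 8192 addresses
  66.177.0.0/19
  66.177.32.0/19
  66.177.64.0/19
  66.177.96.0/19
  66.177.128.0/19
  66.177.160.0/19
  66.177.192.0/19
  66.177.224.0/19
Subnets: 66.177.0.0/19, 66.177.32.0/19, 66.177.64.0/19, 66.177.96.0/19, 66.177.128.0/19, 66.177.160.0/19, 66.177.192.0/19, 66.177.224.0/19


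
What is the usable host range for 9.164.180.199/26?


Network: 9.164.180.192
Broadcast: 9.164.180.255
First usable = network + 1
Last usable = broadcast - 1
Range: 9.164.180.193 to 9.164.180.254


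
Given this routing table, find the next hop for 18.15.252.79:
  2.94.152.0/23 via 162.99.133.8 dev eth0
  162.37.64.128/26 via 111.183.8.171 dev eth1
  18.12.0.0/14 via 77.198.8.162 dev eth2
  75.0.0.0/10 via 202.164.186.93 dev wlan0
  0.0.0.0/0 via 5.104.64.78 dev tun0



Longest prefix match for 18.15.252.79:
  /23 2.94.152.0: no
  /26 162.37.64.128: no
  /14 18.12.0.0: MATCH
  /10 75.0.0.0: no
  /0 0.0.0.0: MATCH
Selected: next-hop 77.198.8.162 via eth2 (matched /14)


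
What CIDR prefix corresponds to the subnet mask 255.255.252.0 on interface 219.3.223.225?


Binary: 11111111.11111111.11111100.00000000
Count leading 1s
Prefix: /22


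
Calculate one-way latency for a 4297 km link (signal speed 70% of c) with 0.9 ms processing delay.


Speed = 0.7 * 3e5 km/s = 210000 km/s
Propagation delay = 4297 / 210000 = 0.0205 s = 20.4619 ms
Processing delay = 0.9 ms
Total one-way latency = 21.3619 ms


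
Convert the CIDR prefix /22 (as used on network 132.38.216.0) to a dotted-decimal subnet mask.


/22 means 22 network bits, 10 host bits
Binary: 11111111111111111111110000000000
Mask: 255.255.252.0


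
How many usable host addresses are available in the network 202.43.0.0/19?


Host bits = 32 - 19 = 13
Total addresses = 2^13 = 8192
Usable = total - 2 (network and broadcast)
Usable hosts: 8190


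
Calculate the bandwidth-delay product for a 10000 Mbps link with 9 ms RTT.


BDP = bandwidth * RTT
= 10000 Mbps * 9 ms
= 10000 * 1e6 * 9 / 1000 bits
= 90000000 bits
= 11250000 bytes
= 10986.3281 KB
BDP = 90000000 bits (11250000 bytes)


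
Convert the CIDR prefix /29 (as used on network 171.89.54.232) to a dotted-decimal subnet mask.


/29 means 29 network bits, 3 host bits
Binary: 11111111111111111111111111111000
Mask: 255.255.255.248


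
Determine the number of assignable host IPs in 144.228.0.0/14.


Host bits = 32 - 14 = 18
Total addresses = 2^18 = 262144
Usable = total - 2 (network and broadcast)
Usable hosts: 262142


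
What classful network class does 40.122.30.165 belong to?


First octet: 40
Binary: 00101000
0xxxxxxx -> Class A (1-126)
Class A, default mask 255.0.0.0 (/8)


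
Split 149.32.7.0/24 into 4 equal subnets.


New prefix = 24 + 2 = 26
Each subnet has 64 addresses
  149.32.7.0/26
  149.32.7.64/26
  149.32.7.128/26
  149.32.7.192/26
Subnets: 149.32.7.0/26, 149.32.7.64/26, 149.32.7.128/26, 149.32.7.192/26


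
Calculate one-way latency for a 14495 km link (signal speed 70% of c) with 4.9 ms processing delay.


Speed = 0.7 * 3e5 km/s = 210000 km/s
Propagation delay = 14495 / 210000 = 0.069 s = 69.0238 ms
Processing delay = 4.9 ms
Total one-way latency = 73.9238 ms


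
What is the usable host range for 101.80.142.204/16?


Network: 101.80.0.0
Broadcast: 101.80.255.255
First usable = network + 1
Last usable = broadcast - 1
Range: 101.80.0.1 to 101.80.255.254


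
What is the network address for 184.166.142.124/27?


IP:   10111000.10100110.10001110.01111100
Mask: 11111111.11111111.11111111.11100000
AND operation:
Net:  10111000.10100110.10001110.01100000
Network: 184.166.142.96/27
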